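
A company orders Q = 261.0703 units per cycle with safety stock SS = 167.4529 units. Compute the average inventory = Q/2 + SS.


Q/2 = 130.5351
Avg = 130.5351 + 167.4529 = 297.9880

297.9880 units


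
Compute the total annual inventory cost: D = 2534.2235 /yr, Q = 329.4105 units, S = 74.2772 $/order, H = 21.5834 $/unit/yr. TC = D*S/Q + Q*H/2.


Ordering cost = D*S/Q = 571.4300
Holding cost = Q*H/2 = 3554.8993
TC = 571.4300 + 3554.8993 = 4126.3292

4126.3292 $/yr


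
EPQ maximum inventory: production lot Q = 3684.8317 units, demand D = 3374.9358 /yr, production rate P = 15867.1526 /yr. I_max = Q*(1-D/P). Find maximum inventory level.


D/P = 0.2127
1 - D/P = 0.7873
I_max = 3684.8317 * 0.7873 = 2901.0698

2901.0698 units


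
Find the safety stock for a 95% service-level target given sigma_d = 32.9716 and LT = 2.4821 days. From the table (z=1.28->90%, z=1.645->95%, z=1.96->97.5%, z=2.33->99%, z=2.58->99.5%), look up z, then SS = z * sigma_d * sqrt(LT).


From the table, SL = 95% corresponds to z = 1.645
sqrt(LT) = sqrt(2.4821) = 1.5755
SS = 1.645 * 32.9716 * 1.5755 = 85.4507

85.4507 units


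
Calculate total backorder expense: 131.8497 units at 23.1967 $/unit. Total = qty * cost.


Total = 131.8497 * 23.1967 = 3058.4779

3058.4779 $


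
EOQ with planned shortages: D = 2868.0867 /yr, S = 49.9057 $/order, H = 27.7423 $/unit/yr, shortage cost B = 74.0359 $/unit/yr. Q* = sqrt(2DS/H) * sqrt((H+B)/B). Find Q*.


sqrt(2DS/H) = 101.5816
sqrt((H+B)/B) = 1.1725
Q* = 101.5816 * 1.1725 = 119.1026

119.1026 units


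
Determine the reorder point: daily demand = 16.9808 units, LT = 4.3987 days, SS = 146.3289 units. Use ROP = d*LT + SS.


d*LT = 16.9808 * 4.3987 = 74.6934
ROP = 74.6934 + 146.3289 = 221.0223

221.0223 units


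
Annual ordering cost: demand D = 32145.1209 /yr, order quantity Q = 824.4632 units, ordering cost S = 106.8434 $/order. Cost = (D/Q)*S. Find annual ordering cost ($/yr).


Number of orders = D/Q = 38.9892
Cost = 38.9892 * 106.8434 = 4165.7335

4165.7335 $/yr


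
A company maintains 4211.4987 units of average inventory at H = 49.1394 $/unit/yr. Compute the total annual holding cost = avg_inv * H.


Cost = 4211.4987 * 49.1394 = 206950.5192

206950.5192 $/yr


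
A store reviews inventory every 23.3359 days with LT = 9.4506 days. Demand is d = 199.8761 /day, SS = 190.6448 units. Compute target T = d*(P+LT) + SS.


P + LT = 32.7865
d*(P+LT) = 199.8761 * 32.7865 = 6553.2378
T = 6553.2378 + 190.6448 = 6743.8826

6743.8826 units


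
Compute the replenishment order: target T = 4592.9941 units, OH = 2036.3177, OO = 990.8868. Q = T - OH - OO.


Inventory position = OH + OO = 2036.3177 + 990.8868 = 3027.2045
Q = 4592.9941 - 3027.2045 = 1565.7896

1565.7896 units


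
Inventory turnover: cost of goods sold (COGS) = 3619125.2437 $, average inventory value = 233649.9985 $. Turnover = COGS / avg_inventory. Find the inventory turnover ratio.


Turnover = 3619125.2437 / 233649.9985 = 15.4895

15.4895


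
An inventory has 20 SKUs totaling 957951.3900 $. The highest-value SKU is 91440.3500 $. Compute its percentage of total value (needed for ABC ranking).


Top item = 91440.3500
Total = 957951.3900
Percentage = 91440.3500 / 957951.3900 * 100 = 9.5454

9.5454%


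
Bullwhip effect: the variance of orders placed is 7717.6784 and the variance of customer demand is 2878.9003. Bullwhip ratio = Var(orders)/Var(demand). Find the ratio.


BW = 7717.6784 / 2878.9003 = 2.6808

2.6808


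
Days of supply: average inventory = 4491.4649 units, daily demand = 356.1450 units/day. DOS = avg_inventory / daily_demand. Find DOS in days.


DOS = 4491.4649 / 356.1450 = 12.6113

12.6113 days


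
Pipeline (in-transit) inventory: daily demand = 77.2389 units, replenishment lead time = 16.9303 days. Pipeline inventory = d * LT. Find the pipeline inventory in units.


Pipeline = 77.2389 * 16.9303 = 1307.6777

1307.6777 units


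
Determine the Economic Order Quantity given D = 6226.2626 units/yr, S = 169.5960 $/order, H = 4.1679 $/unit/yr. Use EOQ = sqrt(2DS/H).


2*D*S = 2 * 6226.2626 * 169.5960 = 2111898.4638
2*D*S/H = 506705.6464
EOQ = sqrt(506705.6464) = 711.8326

711.8326 units


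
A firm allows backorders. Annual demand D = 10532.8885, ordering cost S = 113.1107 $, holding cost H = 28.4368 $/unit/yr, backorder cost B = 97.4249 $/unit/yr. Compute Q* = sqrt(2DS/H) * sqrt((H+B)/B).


sqrt(2DS/H) = 289.4678
sqrt((H+B)/B) = 1.1366
Q* = 289.4678 * 1.1366 = 329.0122

329.0122 units


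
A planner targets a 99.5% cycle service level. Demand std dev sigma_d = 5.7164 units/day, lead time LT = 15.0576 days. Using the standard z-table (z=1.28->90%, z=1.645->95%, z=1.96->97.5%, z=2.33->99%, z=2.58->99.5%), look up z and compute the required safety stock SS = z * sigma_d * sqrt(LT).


From the table, SL = 99.5% corresponds to z = 2.58
sqrt(LT) = sqrt(15.0576) = 3.8804
SS = 2.58 * 5.7164 * 3.8804 = 57.2295

57.2295 units


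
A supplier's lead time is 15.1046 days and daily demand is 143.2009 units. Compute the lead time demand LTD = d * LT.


LTD = 143.2009 * 15.1046 = 2162.9923

2162.9923 units


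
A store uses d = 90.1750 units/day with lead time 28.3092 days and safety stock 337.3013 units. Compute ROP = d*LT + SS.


d*LT = 90.1750 * 28.3092 = 2552.7821
ROP = 2552.7821 + 337.3013 = 2890.0834

2890.0834 units


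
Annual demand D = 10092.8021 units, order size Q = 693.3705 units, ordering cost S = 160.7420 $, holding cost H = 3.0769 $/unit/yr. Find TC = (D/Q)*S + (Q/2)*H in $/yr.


Ordering cost = D*S/Q = 2339.7840
Holding cost = Q*H/2 = 1066.7158
TC = 2339.7840 + 1066.7158 = 3406.4998

3406.4998 $/yr


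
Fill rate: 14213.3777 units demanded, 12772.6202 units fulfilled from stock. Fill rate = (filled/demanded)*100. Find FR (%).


FR = 12772.6202 / 14213.3777 * 100 = 89.8634

89.8634%


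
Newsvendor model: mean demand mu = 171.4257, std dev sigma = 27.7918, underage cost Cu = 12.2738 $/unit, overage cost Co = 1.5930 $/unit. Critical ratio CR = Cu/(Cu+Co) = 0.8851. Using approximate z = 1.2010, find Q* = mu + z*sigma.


CR = Cu/(Cu+Co) = 12.2738/(12.2738+1.5930) = 0.8851
z = 1.2010
Q* = 171.4257 + 1.2010 * 27.7918 = 204.8037

204.8037 units


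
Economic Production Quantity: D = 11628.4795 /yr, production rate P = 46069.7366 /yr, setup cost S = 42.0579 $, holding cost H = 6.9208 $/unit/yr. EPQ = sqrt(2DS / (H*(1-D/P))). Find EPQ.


1 - D/P = 1 - 0.2524 = 0.7476
H*(1-D/P) = 5.1739
2DS = 978138.8559
EPQ = sqrt(189051.8566) = 434.8009

434.8009 units


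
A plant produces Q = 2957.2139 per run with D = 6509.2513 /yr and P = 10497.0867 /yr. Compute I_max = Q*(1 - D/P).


D/P = 0.6201
1 - D/P = 0.3799
I_max = 2957.2139 * 0.3799 = 1123.4434

1123.4434 units


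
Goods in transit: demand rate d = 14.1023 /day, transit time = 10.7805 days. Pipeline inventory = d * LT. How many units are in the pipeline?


Pipeline = 14.1023 * 10.7805 = 152.0298

152.0298 units


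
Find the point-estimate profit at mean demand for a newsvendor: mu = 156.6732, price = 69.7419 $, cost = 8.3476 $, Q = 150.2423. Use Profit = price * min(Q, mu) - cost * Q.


Sales at mu = min(150.2423, 156.6732) = 150.2423
Revenue = 69.7419 * 150.2423 = 10478.1835
Total cost = 8.3476 * 150.2423 = 1254.1626
Profit = 10478.1835 - 1254.1626 = 9224.0208

9224.0208 $


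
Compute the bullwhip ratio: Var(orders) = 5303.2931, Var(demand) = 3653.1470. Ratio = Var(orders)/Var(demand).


BW = 5303.2931 / 3653.1470 = 1.4517

1.4517


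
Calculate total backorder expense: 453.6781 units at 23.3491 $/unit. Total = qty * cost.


Total = 453.6781 * 23.3491 = 10592.9753

10592.9753 $


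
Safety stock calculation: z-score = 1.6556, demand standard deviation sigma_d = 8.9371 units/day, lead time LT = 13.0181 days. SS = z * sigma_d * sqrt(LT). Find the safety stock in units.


sqrt(LT) = sqrt(13.0181) = 3.6081
SS = 1.6556 * 8.9371 * 3.6081 = 53.3858

53.3858 units


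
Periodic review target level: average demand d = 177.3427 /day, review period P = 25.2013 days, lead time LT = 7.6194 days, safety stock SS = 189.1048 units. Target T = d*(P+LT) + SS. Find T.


P + LT = 32.8207
d*(P+LT) = 177.3427 * 32.8207 = 5820.5116
T = 5820.5116 + 189.1048 = 6009.6164

6009.6164 units


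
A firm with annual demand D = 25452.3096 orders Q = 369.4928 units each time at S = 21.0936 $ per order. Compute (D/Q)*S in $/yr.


Number of orders = D/Q = 68.8845
Cost = 68.8845 * 21.0936 = 1453.0211

1453.0211 $/yr


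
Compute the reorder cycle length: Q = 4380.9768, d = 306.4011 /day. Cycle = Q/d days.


Cycle = 4380.9768 / 306.4011 = 14.2982

14.2982 days


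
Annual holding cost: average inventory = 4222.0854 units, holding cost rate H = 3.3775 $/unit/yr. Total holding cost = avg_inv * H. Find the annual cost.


Cost = 4222.0854 * 3.3775 = 14260.0934

14260.0934 $/yr


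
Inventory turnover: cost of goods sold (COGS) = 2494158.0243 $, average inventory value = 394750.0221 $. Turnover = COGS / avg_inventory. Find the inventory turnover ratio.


Turnover = 2494158.0243 / 394750.0221 = 6.3183

6.3183


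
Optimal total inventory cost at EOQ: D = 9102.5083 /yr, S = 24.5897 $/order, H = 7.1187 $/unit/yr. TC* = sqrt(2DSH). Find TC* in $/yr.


2*D*S*H = 3186728.0318
TC* = sqrt(3186728.0318) = 1785.1409

1785.1409 $/yr


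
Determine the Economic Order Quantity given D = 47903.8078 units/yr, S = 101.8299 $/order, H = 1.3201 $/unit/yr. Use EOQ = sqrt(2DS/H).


2*D*S = 2 * 47903.8078 * 101.8299 = 9756079.9158
2*D*S/H = 7390409.7536
EOQ = sqrt(7390409.7536) = 2718.5308

2718.5308 units


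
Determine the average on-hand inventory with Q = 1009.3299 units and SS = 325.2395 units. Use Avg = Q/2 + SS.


Q/2 = 504.6649
Avg = 504.6649 + 325.2395 = 829.9044

829.9044 units


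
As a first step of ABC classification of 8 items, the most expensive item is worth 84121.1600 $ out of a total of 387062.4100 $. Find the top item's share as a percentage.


Top item = 84121.1600
Total = 387062.4100
Percentage = 84121.1600 / 387062.4100 * 100 = 21.7332

21.7332%


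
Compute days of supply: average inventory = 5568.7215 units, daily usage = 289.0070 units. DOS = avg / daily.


DOS = 5568.7215 / 289.0070 = 19.2685

19.2685 days


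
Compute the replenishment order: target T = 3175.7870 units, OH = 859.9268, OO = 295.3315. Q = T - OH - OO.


Inventory position = OH + OO = 859.9268 + 295.3315 = 1155.2583
Q = 3175.7870 - 1155.2583 = 2020.5287

2020.5287 units


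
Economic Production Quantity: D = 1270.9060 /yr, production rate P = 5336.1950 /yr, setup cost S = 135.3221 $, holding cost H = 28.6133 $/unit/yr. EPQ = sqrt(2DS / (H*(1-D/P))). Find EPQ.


1 - D/P = 1 - 0.2382 = 0.7618
H*(1-D/P) = 21.7986
2DS = 343963.3376
EPQ = sqrt(15779.1815) = 125.6152

125.6152 units


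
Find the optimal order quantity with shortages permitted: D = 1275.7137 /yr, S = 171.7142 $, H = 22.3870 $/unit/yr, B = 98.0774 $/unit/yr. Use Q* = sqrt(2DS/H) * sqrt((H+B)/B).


sqrt(2DS/H) = 139.8933
sqrt((H+B)/B) = 1.1083
Q* = 139.8933 * 1.1083 = 155.0392

155.0392 units


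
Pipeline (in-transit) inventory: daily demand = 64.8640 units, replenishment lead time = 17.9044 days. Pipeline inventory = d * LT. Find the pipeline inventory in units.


Pipeline = 64.8640 * 17.9044 = 1161.3510

1161.3510 units


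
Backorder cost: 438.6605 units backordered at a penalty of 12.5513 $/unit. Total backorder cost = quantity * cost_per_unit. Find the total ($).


Total = 438.6605 * 12.5513 = 5505.7595

5505.7595 $


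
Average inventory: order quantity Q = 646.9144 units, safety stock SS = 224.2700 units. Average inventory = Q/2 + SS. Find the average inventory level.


Q/2 = 323.4572
Avg = 323.4572 + 224.2700 = 547.7272

547.7272 units


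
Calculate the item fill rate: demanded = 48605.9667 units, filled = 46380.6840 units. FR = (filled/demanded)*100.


FR = 46380.6840 / 48605.9667 * 100 = 95.4218

95.4218%


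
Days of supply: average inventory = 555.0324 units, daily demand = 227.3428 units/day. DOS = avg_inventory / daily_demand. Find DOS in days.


DOS = 555.0324 / 227.3428 = 2.4414

2.4414 days


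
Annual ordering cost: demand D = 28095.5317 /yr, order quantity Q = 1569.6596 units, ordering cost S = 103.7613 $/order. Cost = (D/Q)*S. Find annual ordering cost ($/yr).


Number of orders = D/Q = 17.8991
Cost = 17.8991 * 103.7613 = 1857.2364

1857.2364 $/yr


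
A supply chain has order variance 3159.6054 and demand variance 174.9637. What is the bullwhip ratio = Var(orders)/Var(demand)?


BW = 3159.6054 / 174.9637 = 18.0586

18.0586


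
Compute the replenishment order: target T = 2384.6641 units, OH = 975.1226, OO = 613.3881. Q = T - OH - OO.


Inventory position = OH + OO = 975.1226 + 613.3881 = 1588.5107
Q = 2384.6641 - 1588.5107 = 796.1534

796.1534 units


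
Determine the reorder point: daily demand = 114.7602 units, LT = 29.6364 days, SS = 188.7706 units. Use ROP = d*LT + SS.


d*LT = 114.7602 * 29.6364 = 3401.0792
ROP = 3401.0792 + 188.7706 = 3589.8498

3589.8498 units


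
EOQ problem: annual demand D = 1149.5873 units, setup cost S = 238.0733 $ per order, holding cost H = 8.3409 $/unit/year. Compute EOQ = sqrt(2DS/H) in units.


2*D*S = 2 * 1149.5873 * 238.0733 = 547372.0843
2*D*S/H = 65625.0626
EOQ = sqrt(65625.0626) = 256.1739

256.1739 units


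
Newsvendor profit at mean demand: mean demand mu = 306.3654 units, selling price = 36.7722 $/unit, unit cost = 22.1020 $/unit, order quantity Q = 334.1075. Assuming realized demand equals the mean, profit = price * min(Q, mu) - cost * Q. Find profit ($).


Sales at mu = min(334.1075, 306.3654) = 306.3654
Revenue = 36.7722 * 306.3654 = 11265.7298
Total cost = 22.1020 * 334.1075 = 7384.4440
Profit = 11265.7298 - 7384.4440 = 3881.2858

3881.2858 $


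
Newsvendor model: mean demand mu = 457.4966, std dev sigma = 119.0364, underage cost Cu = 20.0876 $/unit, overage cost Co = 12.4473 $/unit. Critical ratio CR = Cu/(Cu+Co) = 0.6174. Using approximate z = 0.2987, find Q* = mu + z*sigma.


CR = Cu/(Cu+Co) = 20.0876/(20.0876+12.4473) = 0.6174
z = 0.2987
Q* = 457.4966 + 0.2987 * 119.0364 = 493.0528

493.0528 units


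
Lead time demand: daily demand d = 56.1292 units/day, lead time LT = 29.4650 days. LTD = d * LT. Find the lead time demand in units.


LTD = 56.1292 * 29.4650 = 1653.8469

1653.8469 units


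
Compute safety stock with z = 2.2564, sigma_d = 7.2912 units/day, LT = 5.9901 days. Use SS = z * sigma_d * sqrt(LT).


sqrt(LT) = sqrt(5.9901) = 2.4475
SS = 2.2564 * 7.2912 * 2.4475 = 40.2654

40.2654 units


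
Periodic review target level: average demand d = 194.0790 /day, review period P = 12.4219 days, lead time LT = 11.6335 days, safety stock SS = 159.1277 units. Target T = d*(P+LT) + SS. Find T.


P + LT = 24.0554
d*(P+LT) = 194.0790 * 24.0554 = 4668.6480
T = 4668.6480 + 159.1277 = 4827.7757

4827.7757 units


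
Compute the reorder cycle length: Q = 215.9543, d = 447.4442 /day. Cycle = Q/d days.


Cycle = 215.9543 / 447.4442 = 0.4826

0.4826 days


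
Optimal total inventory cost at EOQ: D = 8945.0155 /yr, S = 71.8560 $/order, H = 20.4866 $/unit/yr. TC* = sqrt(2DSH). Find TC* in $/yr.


2*D*S*H = 26335648.6032
TC* = sqrt(26335648.6032) = 5131.8270

5131.8270 $/yr


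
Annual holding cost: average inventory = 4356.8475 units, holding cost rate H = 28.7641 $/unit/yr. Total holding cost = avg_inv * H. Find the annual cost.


Cost = 4356.8475 * 28.7641 = 125320.7972

125320.7972 $/yr


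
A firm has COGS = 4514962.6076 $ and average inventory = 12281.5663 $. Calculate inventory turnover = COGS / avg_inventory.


Turnover = 4514962.6076 / 12281.5663 = 367.6211

367.6211


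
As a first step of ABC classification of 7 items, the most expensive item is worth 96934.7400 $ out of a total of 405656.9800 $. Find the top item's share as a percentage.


Top item = 96934.7400
Total = 405656.9800
Percentage = 96934.7400 / 405656.9800 * 100 = 23.8957

23.8957%


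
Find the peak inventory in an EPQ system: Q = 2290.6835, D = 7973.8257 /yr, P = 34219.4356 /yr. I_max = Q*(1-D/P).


D/P = 0.2330
1 - D/P = 0.7670
I_max = 2290.6835 * 0.7670 = 1756.9076

1756.9076 units


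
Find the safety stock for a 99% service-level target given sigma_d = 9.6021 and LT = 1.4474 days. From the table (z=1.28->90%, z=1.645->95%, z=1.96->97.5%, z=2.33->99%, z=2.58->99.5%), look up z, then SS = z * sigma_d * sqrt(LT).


From the table, SL = 99% corresponds to z = 2.33
sqrt(LT) = sqrt(1.4474) = 1.2031
SS = 2.33 * 9.6021 * 1.2031 = 26.9164

26.9164 units


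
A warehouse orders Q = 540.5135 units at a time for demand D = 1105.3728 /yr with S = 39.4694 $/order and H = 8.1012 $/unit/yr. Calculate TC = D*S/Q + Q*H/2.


Ordering cost = D*S/Q = 80.7166
Holding cost = Q*H/2 = 2189.4040
TC = 80.7166 + 2189.4040 = 2270.1206

2270.1206 $/yr


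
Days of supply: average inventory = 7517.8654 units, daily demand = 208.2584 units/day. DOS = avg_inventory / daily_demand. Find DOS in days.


DOS = 7517.8654 / 208.2584 = 36.0987

36.0987 days


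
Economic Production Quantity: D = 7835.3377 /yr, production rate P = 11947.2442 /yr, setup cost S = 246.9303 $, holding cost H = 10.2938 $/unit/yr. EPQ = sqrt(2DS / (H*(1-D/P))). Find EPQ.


1 - D/P = 1 - 0.6558 = 0.3442
H*(1-D/P) = 3.5428
2DS = 3869564.5777
EPQ = sqrt(1092221.9063) = 1045.0942

1045.0942 units


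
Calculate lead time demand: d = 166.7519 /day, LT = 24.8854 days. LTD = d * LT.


LTD = 166.7519 * 24.8854 = 4149.6877

4149.6877 units


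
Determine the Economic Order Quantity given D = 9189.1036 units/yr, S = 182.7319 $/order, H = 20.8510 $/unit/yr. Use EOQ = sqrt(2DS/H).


2*D*S = 2 * 9189.1036 * 182.7319 = 3358284.7202
2*D*S/H = 161061.0868
EOQ = sqrt(161061.0868) = 401.3242

401.3242 units


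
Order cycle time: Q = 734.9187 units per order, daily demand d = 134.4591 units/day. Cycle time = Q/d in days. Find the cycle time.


Cycle = 734.9187 / 134.4591 = 5.4657

5.4657 days


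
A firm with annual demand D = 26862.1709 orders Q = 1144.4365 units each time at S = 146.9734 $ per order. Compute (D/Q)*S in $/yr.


Number of orders = D/Q = 23.4720
Cost = 23.4720 * 146.9734 = 3449.7542

3449.7542 $/yr


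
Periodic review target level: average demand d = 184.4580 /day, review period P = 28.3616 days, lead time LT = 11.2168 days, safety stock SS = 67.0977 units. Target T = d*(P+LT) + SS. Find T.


P + LT = 39.5784
d*(P+LT) = 184.4580 * 39.5784 = 7300.5525
T = 7300.5525 + 67.0977 = 7367.6502

7367.6502 units


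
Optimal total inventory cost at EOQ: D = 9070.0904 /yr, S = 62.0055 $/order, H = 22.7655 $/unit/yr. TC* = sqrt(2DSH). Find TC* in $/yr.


2*D*S*H = 25606429.0687
TC* = sqrt(25606429.0687) = 5060.2795

5060.2795 $/yr


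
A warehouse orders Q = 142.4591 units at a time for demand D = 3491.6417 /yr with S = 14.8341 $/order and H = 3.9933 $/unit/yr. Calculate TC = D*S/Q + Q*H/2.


Ordering cost = D*S/Q = 363.5806
Holding cost = Q*H/2 = 284.4410
TC = 363.5806 + 284.4410 = 648.0215

648.0215 $/yr


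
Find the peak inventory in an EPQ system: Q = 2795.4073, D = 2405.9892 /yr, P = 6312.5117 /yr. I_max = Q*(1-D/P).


D/P = 0.3811
1 - D/P = 0.6189
I_max = 2795.4073 * 0.6189 = 1729.9487

1729.9487 units


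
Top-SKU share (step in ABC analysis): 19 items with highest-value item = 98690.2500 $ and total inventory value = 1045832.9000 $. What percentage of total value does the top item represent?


Top item = 98690.2500
Total = 1045832.9000
Percentage = 98690.2500 / 1045832.9000 * 100 = 9.4365

9.4365%


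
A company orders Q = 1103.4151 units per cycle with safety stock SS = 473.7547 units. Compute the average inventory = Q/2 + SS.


Q/2 = 551.7075
Avg = 551.7075 + 473.7547 = 1025.4623

1025.4623 units


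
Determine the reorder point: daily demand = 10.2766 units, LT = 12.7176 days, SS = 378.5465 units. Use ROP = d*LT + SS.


d*LT = 10.2766 * 12.7176 = 130.6937
ROP = 130.6937 + 378.5465 = 509.2402

509.2402 units


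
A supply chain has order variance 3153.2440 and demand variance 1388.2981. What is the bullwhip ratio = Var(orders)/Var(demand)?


BW = 3153.2440 / 1388.2981 = 2.2713

2.2713


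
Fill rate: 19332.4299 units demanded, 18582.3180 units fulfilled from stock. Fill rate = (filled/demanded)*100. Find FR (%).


FR = 18582.3180 / 19332.4299 * 100 = 96.1199

96.1199%


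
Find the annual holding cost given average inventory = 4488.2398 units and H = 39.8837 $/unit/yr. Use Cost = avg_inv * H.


Cost = 4488.2398 * 39.8837 = 179007.6097

179007.6097 $/yr


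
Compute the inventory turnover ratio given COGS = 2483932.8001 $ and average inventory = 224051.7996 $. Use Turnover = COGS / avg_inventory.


Turnover = 2483932.8001 / 224051.7996 = 11.0864

11.0864


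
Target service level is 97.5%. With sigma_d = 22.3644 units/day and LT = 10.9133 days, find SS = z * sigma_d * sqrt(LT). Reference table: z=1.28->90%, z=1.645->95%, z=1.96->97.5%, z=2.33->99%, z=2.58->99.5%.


From the table, SL = 97.5% corresponds to z = 1.96
sqrt(LT) = sqrt(10.9133) = 3.3035
SS = 1.96 * 22.3644 * 3.3035 = 144.8076

144.8076 units


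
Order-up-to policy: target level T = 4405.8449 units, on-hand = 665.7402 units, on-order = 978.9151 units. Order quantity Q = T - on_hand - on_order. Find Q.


Inventory position = OH + OO = 665.7402 + 978.9151 = 1644.6553
Q = 4405.8449 - 1644.6553 = 2761.1896

2761.1896 units


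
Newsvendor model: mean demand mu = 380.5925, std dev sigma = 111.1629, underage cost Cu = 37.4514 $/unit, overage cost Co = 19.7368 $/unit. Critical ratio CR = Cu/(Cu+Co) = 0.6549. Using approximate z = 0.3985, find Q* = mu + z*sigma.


CR = Cu/(Cu+Co) = 37.4514/(37.4514+19.7368) = 0.6549
z = 0.3985
Q* = 380.5925 + 0.3985 * 111.1629 = 424.8909

424.8909 units


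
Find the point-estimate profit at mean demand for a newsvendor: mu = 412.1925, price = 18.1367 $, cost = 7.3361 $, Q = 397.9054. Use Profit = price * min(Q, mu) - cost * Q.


Sales at mu = min(397.9054, 412.1925) = 397.9054
Revenue = 18.1367 * 397.9054 = 7216.6909
Total cost = 7.3361 * 397.9054 = 2919.0738
Profit = 7216.6909 - 2919.0738 = 4297.6171

4297.6171 $


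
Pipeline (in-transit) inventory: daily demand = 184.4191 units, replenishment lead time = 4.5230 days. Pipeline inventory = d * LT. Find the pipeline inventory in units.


Pipeline = 184.4191 * 4.5230 = 834.1276

834.1276 units


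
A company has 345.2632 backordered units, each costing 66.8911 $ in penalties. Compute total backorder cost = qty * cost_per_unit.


Total = 345.2632 * 66.8911 = 23095.0352

23095.0352 $


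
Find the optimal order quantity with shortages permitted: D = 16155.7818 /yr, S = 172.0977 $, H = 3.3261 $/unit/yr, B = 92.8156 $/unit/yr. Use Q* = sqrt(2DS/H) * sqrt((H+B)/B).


sqrt(2DS/H) = 1293.0010
sqrt((H+B)/B) = 1.0178
Q* = 1293.0010 * 1.0178 = 1315.9648

1315.9648 units


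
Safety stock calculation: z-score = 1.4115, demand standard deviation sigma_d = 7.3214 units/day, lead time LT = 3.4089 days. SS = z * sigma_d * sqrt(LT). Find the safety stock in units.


sqrt(LT) = sqrt(3.4089) = 1.8463
SS = 1.4115 * 7.3214 * 1.8463 = 19.0802

19.0802 units


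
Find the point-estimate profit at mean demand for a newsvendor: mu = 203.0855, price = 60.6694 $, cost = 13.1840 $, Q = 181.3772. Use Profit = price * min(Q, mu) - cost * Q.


Sales at mu = min(181.3772, 203.0855) = 181.3772
Revenue = 60.6694 * 181.3772 = 11004.0459
Total cost = 13.1840 * 181.3772 = 2391.2770
Profit = 11004.0459 - 2391.2770 = 8612.7689

8612.7689 $


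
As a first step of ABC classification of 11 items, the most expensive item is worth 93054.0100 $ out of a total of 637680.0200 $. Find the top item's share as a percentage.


Top item = 93054.0100
Total = 637680.0200
Percentage = 93054.0100 / 637680.0200 * 100 = 14.5926

14.5926%


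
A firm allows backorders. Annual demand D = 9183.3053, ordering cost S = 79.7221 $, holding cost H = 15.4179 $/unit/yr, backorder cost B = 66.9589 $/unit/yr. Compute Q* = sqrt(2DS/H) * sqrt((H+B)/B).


sqrt(2DS/H) = 308.1706
sqrt((H+B)/B) = 1.1092
Q* = 308.1706 * 1.1092 = 341.8138

341.8138 units


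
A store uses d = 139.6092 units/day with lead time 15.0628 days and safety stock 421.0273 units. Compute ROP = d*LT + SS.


d*LT = 139.6092 * 15.0628 = 2102.9055
ROP = 2102.9055 + 421.0273 = 2523.9328

2523.9328 units


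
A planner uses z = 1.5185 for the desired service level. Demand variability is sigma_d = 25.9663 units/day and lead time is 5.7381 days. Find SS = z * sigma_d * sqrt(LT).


sqrt(LT) = sqrt(5.7381) = 2.3954
SS = 1.5185 * 25.9663 * 2.3954 = 94.4515

94.4515 units


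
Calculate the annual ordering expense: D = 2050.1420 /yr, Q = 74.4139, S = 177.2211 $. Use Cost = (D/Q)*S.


Number of orders = D/Q = 27.5505
Cost = 27.5505 * 177.2211 = 4882.5343

4882.5343 $/yr


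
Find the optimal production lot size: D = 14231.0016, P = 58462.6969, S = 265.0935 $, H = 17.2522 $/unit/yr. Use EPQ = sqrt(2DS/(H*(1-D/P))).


1 - D/P = 1 - 0.2434 = 0.7566
H*(1-D/P) = 13.0527
2DS = 7545092.0453
EPQ = sqrt(578049.8842) = 760.2959

760.2959 units


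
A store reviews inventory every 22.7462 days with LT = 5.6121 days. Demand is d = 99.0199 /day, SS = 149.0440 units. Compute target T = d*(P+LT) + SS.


P + LT = 28.3583
d*(P+LT) = 99.0199 * 28.3583 = 2808.0360
T = 2808.0360 + 149.0440 = 2957.0800

2957.0800 units


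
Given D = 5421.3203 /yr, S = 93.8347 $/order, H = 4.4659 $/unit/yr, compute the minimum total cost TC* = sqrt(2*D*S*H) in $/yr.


2*D*S*H = 4543677.7924
TC* = sqrt(4543677.7924) = 2131.5904

2131.5904 $/yr


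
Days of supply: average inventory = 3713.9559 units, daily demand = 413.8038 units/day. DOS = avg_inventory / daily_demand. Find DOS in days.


DOS = 3713.9559 / 413.8038 = 8.9752

8.9752 days


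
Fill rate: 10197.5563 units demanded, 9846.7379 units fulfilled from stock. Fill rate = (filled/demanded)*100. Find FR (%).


FR = 9846.7379 / 10197.5563 * 100 = 96.5598

96.5598%


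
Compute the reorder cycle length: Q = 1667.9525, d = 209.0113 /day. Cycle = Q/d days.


Cycle = 1667.9525 / 209.0113 = 7.9802

7.9802 days


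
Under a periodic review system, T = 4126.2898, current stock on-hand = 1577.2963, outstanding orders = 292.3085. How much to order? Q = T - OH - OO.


Inventory position = OH + OO = 1577.2963 + 292.3085 = 1869.6048
Q = 4126.2898 - 1869.6048 = 2256.6850

2256.6850 units


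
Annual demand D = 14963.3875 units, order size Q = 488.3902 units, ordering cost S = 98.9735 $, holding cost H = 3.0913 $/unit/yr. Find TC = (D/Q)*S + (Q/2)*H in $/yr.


Ordering cost = D*S/Q = 3032.3680
Holding cost = Q*H/2 = 754.8803
TC = 3032.3680 + 754.8803 = 3787.2484

3787.2484 $/yr


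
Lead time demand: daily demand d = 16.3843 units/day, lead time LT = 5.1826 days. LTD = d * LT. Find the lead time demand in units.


LTD = 16.3843 * 5.1826 = 84.9133

84.9133 units


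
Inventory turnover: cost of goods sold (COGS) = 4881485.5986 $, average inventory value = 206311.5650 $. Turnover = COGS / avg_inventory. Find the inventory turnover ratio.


Turnover = 4881485.5986 / 206311.5650 = 23.6607

23.6607


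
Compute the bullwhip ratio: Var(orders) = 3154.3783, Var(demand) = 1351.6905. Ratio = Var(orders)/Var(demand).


BW = 3154.3783 / 1351.6905 = 2.3337

2.3337


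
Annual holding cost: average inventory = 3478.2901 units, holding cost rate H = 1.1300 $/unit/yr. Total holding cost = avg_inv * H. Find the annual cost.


Cost = 3478.2901 * 1.1300 = 3930.4678

3930.4678 $/yr


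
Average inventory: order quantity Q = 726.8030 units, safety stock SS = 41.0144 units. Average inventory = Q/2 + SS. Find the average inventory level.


Q/2 = 363.4015
Avg = 363.4015 + 41.0144 = 404.4159

404.4159 units


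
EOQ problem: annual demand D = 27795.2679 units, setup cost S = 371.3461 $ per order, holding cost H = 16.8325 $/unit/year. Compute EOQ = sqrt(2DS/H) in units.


2*D*S = 2 * 27795.2679 * 371.3461 = 20643328.6662
2*D*S/H = 1226397.0691
EOQ = sqrt(1226397.0691) = 1107.4281

1107.4281 units


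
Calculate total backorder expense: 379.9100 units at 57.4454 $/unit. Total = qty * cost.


Total = 379.9100 * 57.4454 = 21824.0819

21824.0819 $


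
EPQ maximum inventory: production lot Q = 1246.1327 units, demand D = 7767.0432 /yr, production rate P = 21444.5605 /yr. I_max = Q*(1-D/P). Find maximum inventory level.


D/P = 0.3622
1 - D/P = 0.6378
I_max = 1246.1327 * 0.6378 = 794.7937

794.7937 units


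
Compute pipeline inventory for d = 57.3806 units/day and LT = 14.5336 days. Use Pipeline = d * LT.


Pipeline = 57.3806 * 14.5336 = 833.9467

833.9467 units


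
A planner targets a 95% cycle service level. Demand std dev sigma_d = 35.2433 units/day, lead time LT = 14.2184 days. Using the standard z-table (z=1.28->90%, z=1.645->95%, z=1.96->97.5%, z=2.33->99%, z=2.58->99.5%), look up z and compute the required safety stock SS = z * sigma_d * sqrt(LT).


From the table, SL = 95% corresponds to z = 1.645
sqrt(LT) = sqrt(14.2184) = 3.7707
SS = 1.645 * 35.2433 * 3.7707 = 218.6089

218.6089 units


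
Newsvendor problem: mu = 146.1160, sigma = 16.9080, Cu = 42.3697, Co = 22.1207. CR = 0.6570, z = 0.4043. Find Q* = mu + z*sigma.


CR = Cu/(Cu+Co) = 42.3697/(42.3697+22.1207) = 0.6570
z = 0.4043
Q* = 146.1160 + 0.4043 * 16.9080 = 152.9519

152.9519 units


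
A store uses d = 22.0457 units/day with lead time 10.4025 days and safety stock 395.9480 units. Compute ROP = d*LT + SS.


d*LT = 22.0457 * 10.4025 = 229.3304
ROP = 229.3304 + 395.9480 = 625.2784

625.2784 units


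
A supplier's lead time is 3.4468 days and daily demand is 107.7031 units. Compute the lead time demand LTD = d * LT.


LTD = 107.7031 * 3.4468 = 371.2310

371.2310 units


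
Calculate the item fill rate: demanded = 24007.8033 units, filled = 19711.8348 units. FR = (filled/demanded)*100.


FR = 19711.8348 / 24007.8033 * 100 = 82.1059

82.1059%


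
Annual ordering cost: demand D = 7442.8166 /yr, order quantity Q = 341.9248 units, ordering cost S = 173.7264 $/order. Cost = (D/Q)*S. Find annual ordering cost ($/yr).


Number of orders = D/Q = 21.7674
Cost = 21.7674 * 173.7264 = 3781.5734

3781.5734 $/yr


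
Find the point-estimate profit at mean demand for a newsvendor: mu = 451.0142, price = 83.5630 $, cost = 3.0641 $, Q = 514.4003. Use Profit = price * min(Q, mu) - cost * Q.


Sales at mu = min(514.4003, 451.0142) = 451.0142
Revenue = 83.5630 * 451.0142 = 37688.0996
Total cost = 3.0641 * 514.4003 = 1576.1740
Profit = 37688.0996 - 1576.1740 = 36111.9256

36111.9256 $


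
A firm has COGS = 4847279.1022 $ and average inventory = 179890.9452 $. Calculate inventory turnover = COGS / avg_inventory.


Turnover = 4847279.1022 / 179890.9452 = 26.9457

26.9457


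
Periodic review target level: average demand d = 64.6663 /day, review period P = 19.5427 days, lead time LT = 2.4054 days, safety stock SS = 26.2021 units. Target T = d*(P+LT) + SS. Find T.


P + LT = 21.9481
d*(P+LT) = 64.6663 * 21.9481 = 1419.3024
T = 1419.3024 + 26.2021 = 1445.5045

1445.5045 units


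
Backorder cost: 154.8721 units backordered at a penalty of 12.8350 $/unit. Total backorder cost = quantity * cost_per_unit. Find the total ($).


Total = 154.8721 * 12.8350 = 1987.7834

1987.7834 $


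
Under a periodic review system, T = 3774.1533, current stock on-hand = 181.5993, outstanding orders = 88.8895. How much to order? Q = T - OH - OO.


Inventory position = OH + OO = 181.5993 + 88.8895 = 270.4888
Q = 3774.1533 - 270.4888 = 3503.6645

3503.6645 units


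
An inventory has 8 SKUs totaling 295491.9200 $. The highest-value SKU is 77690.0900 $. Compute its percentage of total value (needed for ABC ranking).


Top item = 77690.0900
Total = 295491.9200
Percentage = 77690.0900 / 295491.9200 * 100 = 26.2918

26.2918%


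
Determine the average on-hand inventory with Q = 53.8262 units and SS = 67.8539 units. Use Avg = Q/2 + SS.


Q/2 = 26.9131
Avg = 26.9131 + 67.8539 = 94.7670

94.7670 units


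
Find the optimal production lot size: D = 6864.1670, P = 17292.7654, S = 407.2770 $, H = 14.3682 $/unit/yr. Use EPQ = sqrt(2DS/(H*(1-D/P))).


1 - D/P = 1 - 0.3969 = 0.6031
H*(1-D/P) = 8.6649
2DS = 5591234.6865
EPQ = sqrt(645273.5499) = 803.2892

803.2892 units


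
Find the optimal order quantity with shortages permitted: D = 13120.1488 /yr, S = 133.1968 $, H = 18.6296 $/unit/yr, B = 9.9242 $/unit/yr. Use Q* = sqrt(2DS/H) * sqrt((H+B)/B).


sqrt(2DS/H) = 433.1412
sqrt((H+B)/B) = 1.6962
Q* = 433.1412 * 1.6962 = 734.7062

734.7062 units


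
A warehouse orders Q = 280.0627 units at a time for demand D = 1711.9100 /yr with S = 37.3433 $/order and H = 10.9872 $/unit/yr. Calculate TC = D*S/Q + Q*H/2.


Ordering cost = D*S/Q = 228.2645
Holding cost = Q*H/2 = 1538.5524
TC = 228.2645 + 1538.5524 = 1766.8169

1766.8169 $/yr


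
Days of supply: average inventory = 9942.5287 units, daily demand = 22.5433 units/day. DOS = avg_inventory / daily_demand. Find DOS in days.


DOS = 9942.5287 / 22.5433 = 441.0414

441.0414 days


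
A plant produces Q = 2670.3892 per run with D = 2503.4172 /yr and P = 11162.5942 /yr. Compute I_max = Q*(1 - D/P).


D/P = 0.2243
1 - D/P = 0.7757
I_max = 2670.3892 * 0.7757 = 2071.5053

2071.5053 units


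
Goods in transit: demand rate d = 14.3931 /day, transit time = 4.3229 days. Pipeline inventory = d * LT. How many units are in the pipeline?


Pipeline = 14.3931 * 4.3229 = 62.2199

62.2199 units


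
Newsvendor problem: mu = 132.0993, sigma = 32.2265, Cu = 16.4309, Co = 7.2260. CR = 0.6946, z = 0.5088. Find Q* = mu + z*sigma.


CR = Cu/(Cu+Co) = 16.4309/(16.4309+7.2260) = 0.6946
z = 0.5088
Q* = 132.0993 + 0.5088 * 32.2265 = 148.4961

148.4961 units


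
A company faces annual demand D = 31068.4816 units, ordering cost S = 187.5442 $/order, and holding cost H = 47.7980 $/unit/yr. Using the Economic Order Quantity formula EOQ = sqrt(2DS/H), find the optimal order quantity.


2*D*S = 2 * 31068.4816 * 187.5442 = 11653427.0538
2*D*S/H = 243805.7461
EOQ = sqrt(243805.7461) = 493.7669

493.7669 units


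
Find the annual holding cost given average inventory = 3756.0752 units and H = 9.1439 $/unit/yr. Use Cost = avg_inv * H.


Cost = 3756.0752 * 9.1439 = 34345.1760

34345.1760 $/yr


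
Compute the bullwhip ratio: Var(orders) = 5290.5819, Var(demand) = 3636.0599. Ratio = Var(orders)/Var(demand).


BW = 5290.5819 / 3636.0599 = 1.4550

1.4550


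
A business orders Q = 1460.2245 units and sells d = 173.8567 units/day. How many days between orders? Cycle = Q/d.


Cycle = 1460.2245 / 173.8567 = 8.3990

8.3990 days


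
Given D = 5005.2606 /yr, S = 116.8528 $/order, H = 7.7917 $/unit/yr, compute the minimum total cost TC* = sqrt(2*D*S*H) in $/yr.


2*D*S*H = 9114398.9804
TC* = sqrt(9114398.9804) = 3019.0063

3019.0063 $/yr


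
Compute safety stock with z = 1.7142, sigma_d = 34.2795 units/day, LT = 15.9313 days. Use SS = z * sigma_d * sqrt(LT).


sqrt(LT) = sqrt(15.9313) = 3.9914
SS = 1.7142 * 34.2795 * 3.9914 = 234.5425

234.5425 units


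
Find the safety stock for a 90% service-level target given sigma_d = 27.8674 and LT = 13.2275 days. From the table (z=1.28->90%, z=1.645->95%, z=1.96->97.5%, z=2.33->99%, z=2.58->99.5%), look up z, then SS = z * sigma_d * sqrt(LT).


From the table, SL = 90% corresponds to z = 1.28
sqrt(LT) = sqrt(13.2275) = 3.6370
SS = 1.28 * 27.8674 * 3.6370 = 129.7315

129.7315 units


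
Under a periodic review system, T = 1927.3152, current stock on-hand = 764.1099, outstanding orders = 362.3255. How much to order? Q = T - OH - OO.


Inventory position = OH + OO = 764.1099 + 362.3255 = 1126.4354
Q = 1927.3152 - 1126.4354 = 800.8798

800.8798 units


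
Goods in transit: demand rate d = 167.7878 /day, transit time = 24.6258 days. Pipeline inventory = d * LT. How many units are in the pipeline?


Pipeline = 167.7878 * 24.6258 = 4131.9088

4131.9088 units


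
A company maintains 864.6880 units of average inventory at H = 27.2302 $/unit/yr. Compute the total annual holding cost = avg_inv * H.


Cost = 864.6880 * 27.2302 = 23545.6272

23545.6272 $/yr


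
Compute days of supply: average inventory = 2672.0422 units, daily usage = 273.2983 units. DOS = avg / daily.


DOS = 2672.0422 / 273.2983 = 9.7770

9.7770 days


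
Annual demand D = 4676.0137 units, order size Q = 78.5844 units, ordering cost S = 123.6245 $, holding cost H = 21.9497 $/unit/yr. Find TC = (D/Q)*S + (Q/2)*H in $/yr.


Ordering cost = D*S/Q = 7356.0383
Holding cost = Q*H/2 = 862.4520
TC = 7356.0383 + 862.4520 = 8218.4903

8218.4903 $/yr


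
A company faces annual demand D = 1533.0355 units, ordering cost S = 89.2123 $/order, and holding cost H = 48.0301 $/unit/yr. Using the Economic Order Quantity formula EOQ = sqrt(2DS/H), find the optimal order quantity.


2*D*S = 2 * 1533.0355 * 89.2123 = 273531.2459
2*D*S/H = 5694.9964
EOQ = sqrt(5694.9964) = 75.4652

75.4652 units


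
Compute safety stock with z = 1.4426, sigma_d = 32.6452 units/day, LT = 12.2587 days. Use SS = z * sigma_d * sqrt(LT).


sqrt(LT) = sqrt(12.2587) = 3.5012
SS = 1.4426 * 32.6452 * 3.5012 = 164.8874

164.8874 units


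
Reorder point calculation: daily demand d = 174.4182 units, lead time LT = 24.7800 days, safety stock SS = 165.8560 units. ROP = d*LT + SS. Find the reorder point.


d*LT = 174.4182 * 24.7800 = 4322.0830
ROP = 4322.0830 + 165.8560 = 4487.9390

4487.9390 units


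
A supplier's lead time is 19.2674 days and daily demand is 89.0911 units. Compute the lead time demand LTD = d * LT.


LTD = 89.0911 * 19.2674 = 1716.5539

1716.5539 units


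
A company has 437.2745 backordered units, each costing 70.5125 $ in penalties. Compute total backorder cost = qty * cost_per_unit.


Total = 437.2745 * 70.5125 = 30833.3182

30833.3182 $


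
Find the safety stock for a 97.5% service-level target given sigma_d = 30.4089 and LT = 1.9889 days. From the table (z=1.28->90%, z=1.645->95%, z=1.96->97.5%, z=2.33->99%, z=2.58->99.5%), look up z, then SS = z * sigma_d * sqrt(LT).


From the table, SL = 97.5% corresponds to z = 1.96
sqrt(LT) = sqrt(1.9889) = 1.4103
SS = 1.96 * 30.4089 * 1.4103 = 84.0549

84.0549 units


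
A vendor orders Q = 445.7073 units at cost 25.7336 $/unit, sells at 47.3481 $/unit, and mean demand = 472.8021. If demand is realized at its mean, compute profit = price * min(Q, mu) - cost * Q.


Sales at mu = min(445.7073, 472.8021) = 445.7073
Revenue = 47.3481 * 445.7073 = 21103.3938
Total cost = 25.7336 * 445.7073 = 11469.6534
Profit = 21103.3938 - 11469.6534 = 9633.7404

9633.7404 $


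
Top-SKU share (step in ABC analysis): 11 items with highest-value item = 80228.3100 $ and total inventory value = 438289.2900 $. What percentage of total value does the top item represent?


Top item = 80228.3100
Total = 438289.2900
Percentage = 80228.3100 / 438289.2900 * 100 = 18.3049

18.3049%


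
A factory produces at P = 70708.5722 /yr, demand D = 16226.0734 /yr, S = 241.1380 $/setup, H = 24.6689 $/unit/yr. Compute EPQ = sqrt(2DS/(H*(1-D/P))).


1 - D/P = 1 - 0.2295 = 0.7705
H*(1-D/P) = 19.0079
2DS = 7825445.7751
EPQ = sqrt(411693.8237) = 641.6337

641.6337 units


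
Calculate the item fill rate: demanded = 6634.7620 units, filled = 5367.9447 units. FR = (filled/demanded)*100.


FR = 5367.9447 / 6634.7620 * 100 = 80.9064

80.9064%


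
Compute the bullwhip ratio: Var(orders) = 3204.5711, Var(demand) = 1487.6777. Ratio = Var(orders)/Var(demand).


BW = 3204.5711 / 1487.6777 = 2.1541

2.1541


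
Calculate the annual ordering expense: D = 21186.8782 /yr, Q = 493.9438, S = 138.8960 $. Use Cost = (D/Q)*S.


Number of orders = D/Q = 42.8933
Cost = 42.8933 * 138.8960 = 5957.7074

5957.7074 $/yr
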